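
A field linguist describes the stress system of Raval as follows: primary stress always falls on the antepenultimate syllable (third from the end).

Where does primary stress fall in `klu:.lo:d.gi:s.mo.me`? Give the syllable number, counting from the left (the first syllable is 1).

The word has 5 syllables; the antepenultimate syllable (third from the end) is syllable 3 (gi:s).
Primary stress: syllable 3 → klu:.lo:d.ˈgi:s.mo.me.

3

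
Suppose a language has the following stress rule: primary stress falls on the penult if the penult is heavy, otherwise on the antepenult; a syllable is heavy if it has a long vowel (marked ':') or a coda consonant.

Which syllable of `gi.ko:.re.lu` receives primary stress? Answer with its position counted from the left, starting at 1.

2

Weights: 2 ko: H, 3 re L, 4 lu L.
The penult (syllable 3, re) is light, so stress falls on the antepenult (syllable 2, ko:).
Primary stress: syllable 2 → gi.ˈko:.re.lu.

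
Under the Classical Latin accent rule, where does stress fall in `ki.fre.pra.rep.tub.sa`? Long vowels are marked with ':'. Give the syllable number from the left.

5

Classical Latin: stress the penult if heavy (long vowel or closed), else the antepenult.
Weights: 4 rep H, 5 tub H, 6 sa L.
The penult (syllable 5, tub) is heavy, so it takes stress.
Stress on syllable 5: ki.fre.pra.rep.ˈtub.sa.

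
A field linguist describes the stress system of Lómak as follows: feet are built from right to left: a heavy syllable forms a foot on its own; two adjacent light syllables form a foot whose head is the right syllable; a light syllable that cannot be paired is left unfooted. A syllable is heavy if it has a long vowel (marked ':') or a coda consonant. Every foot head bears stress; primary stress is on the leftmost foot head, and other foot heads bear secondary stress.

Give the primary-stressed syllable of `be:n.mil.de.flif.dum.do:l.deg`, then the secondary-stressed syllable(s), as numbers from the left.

primary 1, secondary 2, 4, 5, 6, 7

Weights: 1 be:n H, 2 mil H, 3 de L, 4 flif H, 5 dum H, 6 do:l H, 7 deg H.
Parse right to left (heavy = foot alone; LL = one foot; stranded L unfooted): (ˈbe:n) (ˈmil) de (ˈflif) (ˈdum) (ˈdo:l) (ˈdeg).
Foot heads: 1, 2, 4, 5, 6, 7.
Primary stress on the leftmost head = syllable 1.
Secondary stress on 2, 4, 5, 6, 7: ˈbe:n.ˌmil.de.ˌflif.ˌdum.ˌdo:l.ˌdeg.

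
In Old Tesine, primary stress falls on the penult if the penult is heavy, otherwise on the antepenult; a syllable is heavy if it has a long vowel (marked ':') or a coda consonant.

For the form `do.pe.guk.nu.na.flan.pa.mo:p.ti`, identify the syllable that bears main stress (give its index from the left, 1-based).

8

Weights: 7 pa L, 8 mo:p H, 9 ti L.
The penult (syllable 8, mo:p) is heavy, so it takes stress.
Primary stress: syllable 8 → do.pe.guk.nu.na.flan.pa.ˈmo:p.ti.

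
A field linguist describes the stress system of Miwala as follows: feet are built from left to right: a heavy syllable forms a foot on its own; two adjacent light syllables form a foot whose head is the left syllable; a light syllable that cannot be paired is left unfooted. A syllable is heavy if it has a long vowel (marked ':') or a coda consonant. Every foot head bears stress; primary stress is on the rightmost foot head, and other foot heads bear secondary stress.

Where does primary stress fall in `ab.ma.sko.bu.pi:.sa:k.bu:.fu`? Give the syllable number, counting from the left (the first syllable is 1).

Weights: 1 ab H, 2 ma L, 3 sko L, 4 bu L, 5 pi: H, 6 sa:k H, 7 bu: H, 8 fu L.
Parse left to right (heavy = foot alone; LL = one foot; stranded L unfooted): (ˈab) (ˈma.sko) bu (ˈpi:) (ˈsa:k) (ˈbu:) fu.
Foot heads: 1, 2, 5, 6, 7.
Primary stress on the rightmost head = syllable 7.
Primary stress: syllable 7 → ab.ma.sko.bu.pi:.sa:k.ˈbu:.fu.

7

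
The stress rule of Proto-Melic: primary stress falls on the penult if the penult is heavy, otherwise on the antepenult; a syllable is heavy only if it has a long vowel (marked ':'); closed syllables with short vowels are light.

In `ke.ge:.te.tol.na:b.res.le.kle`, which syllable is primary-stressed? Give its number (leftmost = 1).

6

Weights: 6 res L, 7 le L, 8 kle L.
The penult (syllable 7, le) is light, so stress falls on the antepenult (syllable 6, res).
Primary stress: syllable 6 → ke.ge:.te.tol.na:b.ˈres.le.kle.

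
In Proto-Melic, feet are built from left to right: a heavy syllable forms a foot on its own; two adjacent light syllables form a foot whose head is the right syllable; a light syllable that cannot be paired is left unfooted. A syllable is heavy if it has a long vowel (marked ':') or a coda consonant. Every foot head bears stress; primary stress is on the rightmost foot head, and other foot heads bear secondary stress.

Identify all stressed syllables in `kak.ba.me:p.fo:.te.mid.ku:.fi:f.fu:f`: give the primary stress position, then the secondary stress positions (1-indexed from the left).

primary 9, secondary 1, 3, 4, 6, 7, 8

Weights: 1 kak H, 2 ba L, 3 me:p H, 4 fo: H, 5 te L, 6 mid H, 7 ku: H, 8 fi:f H, 9 fu:f H.
Parse left to right (heavy = foot alone; LL = one foot; stranded L unfooted): (ˈkak) ba (ˈme:p) (ˈfo:) te (ˈmid) (ˈku:) (ˈfi:f) (ˈfu:f).
Foot heads: 1, 3, 4, 6, 7, 8, 9.
Primary stress on the rightmost head = syllable 9.
Secondary stress on 1, 3, 4, 6, 7, 8: ˌkak.ba.ˌme:p.ˌfo:.te.ˌmid.ˌku:.ˌfi:f.ˈfu:f.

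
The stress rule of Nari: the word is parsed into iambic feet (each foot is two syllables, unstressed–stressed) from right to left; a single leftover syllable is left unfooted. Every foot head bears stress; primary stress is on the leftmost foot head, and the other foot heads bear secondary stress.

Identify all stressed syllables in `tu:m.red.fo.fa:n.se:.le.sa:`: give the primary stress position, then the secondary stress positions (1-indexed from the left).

primary 3, secondary 5, 7

Parse right to left into iambic (σˈσ) feet: tu:m (red.ˈfo) (fa:n.ˈse:) (le.ˈsa:). Syllable 1 is left unfooted.
Foot heads (stressed positions): 3, 5, 7.
End Rule Leftmost: primary stress on the leftmost head = syllable 3.
Secondary stress on 5, 7: tu:m.red.ˈfo.fa:n.ˌse:.le.ˌsa:.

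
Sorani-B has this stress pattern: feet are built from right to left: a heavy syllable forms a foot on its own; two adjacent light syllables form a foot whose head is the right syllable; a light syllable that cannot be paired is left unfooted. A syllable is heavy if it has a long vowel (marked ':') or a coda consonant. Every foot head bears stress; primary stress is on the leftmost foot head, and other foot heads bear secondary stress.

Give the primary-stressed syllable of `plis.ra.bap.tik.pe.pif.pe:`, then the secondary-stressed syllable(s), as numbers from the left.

primary 1, secondary 3, 4, 6, 7

Weights: 1 plis H, 2 ra L, 3 bap H, 4 tik H, 5 pe L, 6 pif H, 7 pe: H.
Parse right to left (heavy = foot alone; LL = one foot; stranded L unfooted): (ˈplis) ra (ˈbap) (ˈtik) pe (ˈpif) (ˈpe:).
Foot heads: 1, 3, 4, 6, 7.
Primary stress on the leftmost head = syllable 1.
Secondary stress on 3, 4, 6, 7: ˈplis.ra.ˌbap.ˌtik.pe.ˌpif.ˌpe:.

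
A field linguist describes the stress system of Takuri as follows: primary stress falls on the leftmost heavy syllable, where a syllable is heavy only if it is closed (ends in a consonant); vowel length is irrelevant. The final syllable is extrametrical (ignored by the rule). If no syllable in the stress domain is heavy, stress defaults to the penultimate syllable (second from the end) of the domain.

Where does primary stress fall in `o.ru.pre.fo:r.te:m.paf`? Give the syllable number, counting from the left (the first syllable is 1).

4

The final syllable (6, paf) is extrametrical; the stress domain is syllables 1–5.
Weights: 1 o L, 2 ru L, 3 pre L, 4 fo:r H, 5 te:m H.
Heavy syllables in the domain: 4, 5. The leftmost is syllable 4 (fo:r).
Primary stress: syllable 4 → o.ru.pre.ˈfo:r.te:m.paf.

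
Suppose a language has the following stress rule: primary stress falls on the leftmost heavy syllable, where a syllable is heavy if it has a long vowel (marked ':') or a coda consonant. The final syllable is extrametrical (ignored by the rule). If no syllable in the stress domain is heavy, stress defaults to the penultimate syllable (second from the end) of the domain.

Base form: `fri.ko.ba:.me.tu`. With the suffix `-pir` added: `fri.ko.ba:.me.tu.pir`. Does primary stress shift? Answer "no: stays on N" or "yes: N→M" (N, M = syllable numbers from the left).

Base `fri.ko.ba:.me.tu` (5 syllables):
  The final syllable (5, tu) is extrametrical; the stress domain is syllables 1–4.
  Weights: 1 fri L, 2 ko L, 3 ba: H, 4 me L.
  Heavy syllables in the domain: 3. The leftmost is syllable 3 (ba:).
  → primary stress on syllable 3.
Suffixed `fri.ko.ba:.me.tu.pir` (6 syllables):
  The final syllable (6, pir) is extrametrical; the stress domain is syllables 1–5.
  Weights: 1 fri L, 2 ko L, 3 ba: H, 4 me L, 5 tu L.
  Heavy syllables in the domain: 3. The leftmost is syllable 3 (ba:).
  → primary stress on syllable 3.

no: stays on 3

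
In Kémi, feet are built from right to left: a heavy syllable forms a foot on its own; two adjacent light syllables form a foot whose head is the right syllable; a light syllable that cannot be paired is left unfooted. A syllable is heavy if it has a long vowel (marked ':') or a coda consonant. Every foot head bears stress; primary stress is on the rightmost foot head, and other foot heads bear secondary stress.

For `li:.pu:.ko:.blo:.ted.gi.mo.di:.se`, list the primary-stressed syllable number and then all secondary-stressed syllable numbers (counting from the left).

Weights: 1 li: H, 2 pu: H, 3 ko: H, 4 blo: H, 5 ted H, 6 gi L, 7 mo L, 8 di: H, 9 se L.
Parse right to left (heavy = foot alone; LL = one foot; stranded L unfooted): (ˈli:) (ˈpu:) (ˈko:) (ˈblo:) (ˈted) (gi.ˈmo) (ˈdi:) se.
Foot heads: 1, 2, 3, 4, 5, 7, 8.
Primary stress on the rightmost head = syllable 8.
Secondary stress on 1, 2, 3, 4, 5, 7: ˌli:.ˌpu:.ˌko:.ˌblo:.ˌted.gi.ˌmo.ˈdi:.se.

primary 8, secondary 1, 2, 3, 4, 5, 7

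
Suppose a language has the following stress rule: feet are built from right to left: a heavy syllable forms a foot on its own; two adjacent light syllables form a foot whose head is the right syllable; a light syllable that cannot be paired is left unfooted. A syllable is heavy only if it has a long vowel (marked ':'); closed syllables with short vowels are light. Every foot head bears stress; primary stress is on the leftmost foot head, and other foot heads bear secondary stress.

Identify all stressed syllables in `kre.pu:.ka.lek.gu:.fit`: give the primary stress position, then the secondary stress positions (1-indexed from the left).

Weights: 1 kre L, 2 pu: H, 3 ka L, 4 lek L, 5 gu: H, 6 fit L.
Parse right to left (heavy = foot alone; LL = one foot; stranded L unfooted): kre (ˈpu:) (ka.ˈlek) (ˈgu:) fit.
Foot heads: 2, 4, 5.
Primary stress on the leftmost head = syllable 2.
Secondary stress on 4, 5: kre.ˈpu:.ka.ˌlek.ˌgu:.fit.

primary 2, secondary 4, 5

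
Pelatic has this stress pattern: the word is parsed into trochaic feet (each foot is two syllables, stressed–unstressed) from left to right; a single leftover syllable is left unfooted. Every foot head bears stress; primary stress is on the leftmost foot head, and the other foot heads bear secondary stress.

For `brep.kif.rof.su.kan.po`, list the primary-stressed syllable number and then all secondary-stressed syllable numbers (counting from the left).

Parse left to right into trochaic (ˈσσ) feet: (ˈbrep.kif) (ˈrof.su) (ˈkan.po).
Foot heads (stressed positions): 1, 3, 5.
End Rule Leftmost: primary stress on the leftmost head = syllable 1.
Secondary stress on 3, 5: ˈbrep.kif.ˌrof.su.ˌkan.po.

primary 1, secondary 3, 5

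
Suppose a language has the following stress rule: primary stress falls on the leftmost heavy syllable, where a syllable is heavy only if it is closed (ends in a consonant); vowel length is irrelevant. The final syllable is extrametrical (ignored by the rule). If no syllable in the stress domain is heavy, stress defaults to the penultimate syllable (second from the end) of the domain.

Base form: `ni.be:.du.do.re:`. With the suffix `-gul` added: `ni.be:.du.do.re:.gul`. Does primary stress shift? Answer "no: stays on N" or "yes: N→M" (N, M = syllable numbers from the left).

Base `ni.be:.du.do.re:` (5 syllables):
  The final syllable (5, re:) is extrametrical; the stress domain is syllables 1–4.
  Weights: 1 ni L, 2 be: L, 3 du L, 4 do L.
  No heavy syllable in the domain; default to the penultimate syllable (second from the end) of the domain = syllable 3.
  → primary stress on syllable 3.
Suffixed `ni.be:.du.do.re:.gul` (6 syllables):
  The final syllable (6, gul) is extrametrical; the stress domain is syllables 1–5.
  Weights: 1 ni L, 2 be: L, 3 du L, 4 do L, 5 re: L.
  No heavy syllable in the domain; default to the penultimate syllable (second from the end) of the domain = syllable 4.
  → primary stress on syllable 4.

yes: 3→4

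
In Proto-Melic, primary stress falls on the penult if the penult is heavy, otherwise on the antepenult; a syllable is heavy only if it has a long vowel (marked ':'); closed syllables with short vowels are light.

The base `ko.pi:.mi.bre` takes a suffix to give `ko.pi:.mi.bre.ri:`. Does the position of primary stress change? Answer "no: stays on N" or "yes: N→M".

yes: 2→3

Base `ko.pi:.mi.bre` (4 syllables):
  Weights: 2 pi: H, 3 mi L, 4 bre L.
  The penult (syllable 3, mi) is light, so stress falls on the antepenult (syllable 2, pi:).
  → primary stress on syllable 2.
Suffixed `ko.pi:.mi.bre.ri:` (5 syllables):
  Weights: 3 mi L, 4 bre L, 5 ri: H.
  The penult (syllable 4, bre) is light, so stress falls on the antepenult (syllable 3, mi).
  → primary stress on syllable 3.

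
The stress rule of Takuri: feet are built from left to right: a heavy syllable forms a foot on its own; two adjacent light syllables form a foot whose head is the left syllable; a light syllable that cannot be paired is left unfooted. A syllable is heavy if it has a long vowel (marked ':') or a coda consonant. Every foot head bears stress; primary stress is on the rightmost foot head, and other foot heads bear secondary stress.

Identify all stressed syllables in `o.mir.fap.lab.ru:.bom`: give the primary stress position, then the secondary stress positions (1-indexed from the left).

Weights: 1 o L, 2 mir H, 3 fap H, 4 lab H, 5 ru: H, 6 bom H.
Parse left to right (heavy = foot alone; LL = one foot; stranded L unfooted): o (ˈmir) (ˈfap) (ˈlab) (ˈru:) (ˈbom).
Foot heads: 2, 3, 4, 5, 6.
Primary stress on the rightmost head = syllable 6.
Secondary stress on 2, 3, 4, 5: o.ˌmir.ˌfap.ˌlab.ˌru:.ˈbom.

primary 6, secondary 2, 3, 4, 5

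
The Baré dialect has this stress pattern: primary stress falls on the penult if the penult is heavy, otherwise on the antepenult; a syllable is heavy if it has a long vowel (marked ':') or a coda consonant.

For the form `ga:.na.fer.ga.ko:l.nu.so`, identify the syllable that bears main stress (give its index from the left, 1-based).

5

Weights: 5 ko:l H, 6 nu L, 7 so L.
The penult (syllable 6, nu) is light, so stress falls on the antepenult (syllable 5, ko:l).
Primary stress: syllable 5 → ga:.na.fer.ga.ˈko:l.nu.so.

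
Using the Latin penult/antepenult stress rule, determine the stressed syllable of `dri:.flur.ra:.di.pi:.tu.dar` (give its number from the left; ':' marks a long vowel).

Classical Latin: stress the penult if heavy (long vowel or closed), else the antepenult.
Weights: 5 pi: H, 6 tu L, 7 dar H.
The penult (syllable 6, tu) is light, so stress falls on the antepenult (syllable 5, pi:).
Stress on syllable 5: dri:.flur.ra:.di.ˈpi:.tu.dar.

5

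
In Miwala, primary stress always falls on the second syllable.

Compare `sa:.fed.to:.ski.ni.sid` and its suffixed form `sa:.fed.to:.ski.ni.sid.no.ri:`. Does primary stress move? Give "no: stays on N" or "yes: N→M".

Base `sa:.fed.to:.ski.ni.sid` (6 syllables):
  The word has 6 syllables; the second syllable is syllable 2 (fed).
  → primary stress on syllable 2.
Suffixed `sa:.fed.to:.ski.ni.sid.no.ri:` (8 syllables):
  The word has 8 syllables; the second syllable is syllable 2 (fed).
  → primary stress on syllable 2.

no: stays on 2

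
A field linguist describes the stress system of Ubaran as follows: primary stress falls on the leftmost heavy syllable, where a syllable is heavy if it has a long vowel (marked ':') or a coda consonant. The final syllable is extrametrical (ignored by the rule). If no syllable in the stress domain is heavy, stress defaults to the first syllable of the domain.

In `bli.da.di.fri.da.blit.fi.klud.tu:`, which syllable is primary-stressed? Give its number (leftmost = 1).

6

The final syllable (9, tu:) is extrametrical; the stress domain is syllables 1–8.
Weights: 1 bli L, 2 da L, 3 di L, 4 fri L, 5 da L, 6 blit H, 7 fi L, 8 klud H.
Heavy syllables in the domain: 6, 8. The leftmost is syllable 6 (blit).
Primary stress: syllable 6 → bli.da.di.fri.da.ˈblit.fi.klud.tu:.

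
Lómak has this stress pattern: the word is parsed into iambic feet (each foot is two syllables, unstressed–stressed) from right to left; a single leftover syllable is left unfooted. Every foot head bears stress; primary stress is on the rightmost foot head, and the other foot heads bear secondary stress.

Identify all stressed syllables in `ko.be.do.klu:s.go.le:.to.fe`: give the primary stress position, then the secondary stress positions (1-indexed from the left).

Parse right to left into iambic (σˈσ) feet: (ko.ˈbe) (do.ˈklu:s) (go.ˈle:) (to.ˈfe).
Foot heads (stressed positions): 2, 4, 6, 8.
End Rule Rightmost: primary stress on the rightmost head = syllable 8.
Secondary stress on 2, 4, 6: ko.ˌbe.do.ˌklu:s.go.ˌle:.to.ˈfe.

primary 8, secondary 2, 4, 6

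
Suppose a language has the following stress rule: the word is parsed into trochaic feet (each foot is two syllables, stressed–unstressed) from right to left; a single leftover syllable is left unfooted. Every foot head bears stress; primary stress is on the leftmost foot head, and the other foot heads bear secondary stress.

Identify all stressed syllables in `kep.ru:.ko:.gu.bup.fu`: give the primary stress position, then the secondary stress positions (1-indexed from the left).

Parse right to left into trochaic (ˈσσ) feet: (ˈkep.ru:) (ˈko:.gu) (ˈbup.fu).
Foot heads (stressed positions): 1, 3, 5.
End Rule Leftmost: primary stress on the leftmost head = syllable 1.
Secondary stress on 3, 5: ˈkep.ru:.ˌko:.gu.ˌbup.fu.

primary 1, secondary 3, 5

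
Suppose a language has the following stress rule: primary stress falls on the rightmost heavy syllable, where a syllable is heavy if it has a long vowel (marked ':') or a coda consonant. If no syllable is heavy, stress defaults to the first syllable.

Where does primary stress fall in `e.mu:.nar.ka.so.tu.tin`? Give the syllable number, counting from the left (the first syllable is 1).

7

Weights: 1 e L, 2 mu: H, 3 nar H, 4 ka L, 5 so L, 6 tu L, 7 tin H.
Heavy syllables in the domain: 2, 3, 7. The rightmost is syllable 7 (tin).
Primary stress: syllable 7 → e.mu:.nar.ka.so.tu.ˈtin.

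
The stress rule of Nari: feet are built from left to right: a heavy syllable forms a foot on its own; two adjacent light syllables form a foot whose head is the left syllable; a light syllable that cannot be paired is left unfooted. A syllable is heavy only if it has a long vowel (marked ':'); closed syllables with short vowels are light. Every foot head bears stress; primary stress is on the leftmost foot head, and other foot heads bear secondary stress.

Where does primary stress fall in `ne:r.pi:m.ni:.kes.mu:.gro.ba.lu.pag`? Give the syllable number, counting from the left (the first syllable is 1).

1

Weights: 1 ne:r H, 2 pi:m H, 3 ni: H, 4 kes L, 5 mu: H, 6 gro L, 7 ba L, 8 lu L, 9 pag L.
Parse left to right (heavy = foot alone; LL = one foot; stranded L unfooted): (ˈne:r) (ˈpi:m) (ˈni:) kes (ˈmu:) (ˈgro.ba) (ˈlu.pag).
Foot heads: 1, 2, 3, 5, 6, 8.
Primary stress on the leftmost head = syllable 1.
Primary stress: syllable 1 → ˈne:r.pi:m.ni:.kes.mu:.gro.ba.lu.pag.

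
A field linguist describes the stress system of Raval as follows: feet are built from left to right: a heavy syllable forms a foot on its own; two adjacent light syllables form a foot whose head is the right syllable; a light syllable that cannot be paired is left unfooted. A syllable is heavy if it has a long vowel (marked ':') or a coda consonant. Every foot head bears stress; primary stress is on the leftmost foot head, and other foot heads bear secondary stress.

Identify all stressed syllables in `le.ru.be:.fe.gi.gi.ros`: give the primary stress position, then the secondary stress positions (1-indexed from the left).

primary 2, secondary 3, 5, 7

Weights: 1 le L, 2 ru L, 3 be: H, 4 fe L, 5 gi L, 6 gi L, 7 ros H.
Parse left to right (heavy = foot alone; LL = one foot; stranded L unfooted): (le.ˈru) (ˈbe:) (fe.ˈgi) gi (ˈros).
Foot heads: 2, 3, 5, 7.
Primary stress on the leftmost head = syllable 2.
Secondary stress on 3, 5, 7: le.ˈru.ˌbe:.fe.ˌgi.gi.ˌros.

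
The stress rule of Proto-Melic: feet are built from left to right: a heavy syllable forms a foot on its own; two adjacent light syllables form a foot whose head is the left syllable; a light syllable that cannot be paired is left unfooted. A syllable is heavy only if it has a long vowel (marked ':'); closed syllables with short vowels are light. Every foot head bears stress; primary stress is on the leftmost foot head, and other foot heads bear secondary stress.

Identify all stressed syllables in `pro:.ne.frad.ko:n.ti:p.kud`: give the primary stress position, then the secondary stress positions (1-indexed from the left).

Weights: 1 pro: H, 2 ne L, 3 frad L, 4 ko:n H, 5 ti:p H, 6 kud L.
Parse left to right (heavy = foot alone; LL = one foot; stranded L unfooted): (ˈpro:) (ˈne.frad) (ˈko:n) (ˈti:p) kud.
Foot heads: 1, 2, 4, 5.
Primary stress on the leftmost head = syllable 1.
Secondary stress on 2, 4, 5: ˈpro:.ˌne.frad.ˌko:n.ˌti:p.kud.

primary 1, secondary 2, 4, 5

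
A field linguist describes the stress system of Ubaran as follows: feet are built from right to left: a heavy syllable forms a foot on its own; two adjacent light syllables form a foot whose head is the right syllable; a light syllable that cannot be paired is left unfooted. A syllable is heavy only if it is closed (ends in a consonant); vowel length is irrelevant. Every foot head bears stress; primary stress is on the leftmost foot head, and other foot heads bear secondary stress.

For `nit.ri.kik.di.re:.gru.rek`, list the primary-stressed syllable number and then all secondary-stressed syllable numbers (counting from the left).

Weights: 1 nit H, 2 ri L, 3 kik H, 4 di L, 5 re: L, 6 gru L, 7 rek H.
Parse right to left (heavy = foot alone; LL = one foot; stranded L unfooted): (ˈnit) ri (ˈkik) di (re:.ˈgru) (ˈrek).
Foot heads: 1, 3, 6, 7.
Primary stress on the leftmost head = syllable 1.
Secondary stress on 3, 6, 7: ˈnit.ri.ˌkik.di.re:.ˌgru.ˌrek.

primary 1, secondary 3, 6, 7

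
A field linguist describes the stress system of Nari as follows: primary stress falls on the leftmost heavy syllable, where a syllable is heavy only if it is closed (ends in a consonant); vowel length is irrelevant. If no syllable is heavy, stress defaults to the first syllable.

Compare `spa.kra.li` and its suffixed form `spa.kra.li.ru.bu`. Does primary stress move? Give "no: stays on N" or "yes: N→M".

no: stays on 1

Base `spa.kra.li` (3 syllables):
  Weights: 1 spa L, 2 kra L, 3 li L.
  No heavy syllable in the domain; default to the first syllable = syllable 1.
  → primary stress on syllable 1.
Suffixed `spa.kra.li.ru.bu` (5 syllables):
  Weights: 1 spa L, 2 kra L, 3 li L, 4 ru L, 5 bu L.
  No heavy syllable in the domain; default to the first syllable = syllable 1.
  → primary stress on syllable 1.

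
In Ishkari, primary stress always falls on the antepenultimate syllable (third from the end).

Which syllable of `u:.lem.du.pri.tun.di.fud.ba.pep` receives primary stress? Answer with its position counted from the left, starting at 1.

7

The word has 9 syllables; the antepenultimate syllable (third from the end) is syllable 7 (fud).
Primary stress: syllable 7 → u:.lem.du.pri.tun.di.ˈfud.ba.pep.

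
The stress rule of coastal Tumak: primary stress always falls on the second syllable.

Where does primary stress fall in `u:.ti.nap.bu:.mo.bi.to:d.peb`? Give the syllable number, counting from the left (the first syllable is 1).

2

The word has 8 syllables; the second syllable is syllable 2 (ti).
Primary stress: syllable 2 → u:.ˈti.nap.bu:.mo.bi.to:d.peb.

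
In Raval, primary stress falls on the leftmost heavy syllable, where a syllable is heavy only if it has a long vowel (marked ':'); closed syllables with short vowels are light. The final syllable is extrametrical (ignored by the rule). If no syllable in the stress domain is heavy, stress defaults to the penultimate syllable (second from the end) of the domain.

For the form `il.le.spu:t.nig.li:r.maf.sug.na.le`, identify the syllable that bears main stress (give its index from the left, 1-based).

3

The final syllable (9, le) is extrametrical; the stress domain is syllables 1–8.
Weights: 1 il L, 2 le L, 3 spu:t H, 4 nig L, 5 li:r H, 6 maf L, 7 sug L, 8 na L.
Heavy syllables in the domain: 3, 5. The leftmost is syllable 3 (spu:t).
Primary stress: syllable 3 → il.le.ˈspu:t.nig.li:r.maf.sug.na.le.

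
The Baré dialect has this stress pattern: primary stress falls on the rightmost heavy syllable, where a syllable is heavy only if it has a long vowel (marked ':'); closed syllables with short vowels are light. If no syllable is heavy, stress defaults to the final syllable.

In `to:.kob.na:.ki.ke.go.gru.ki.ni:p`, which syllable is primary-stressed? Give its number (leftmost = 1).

Weights: 1 to: H, 2 kob L, 3 na: H, 4 ki L, 5 ke L, 6 go L, 7 gru L, 8 ki L, 9 ni:p H.
Heavy syllables in the domain: 1, 3, 9. The rightmost is syllable 9 (ni:p).
Primary stress: syllable 9 → to:.kob.na:.ki.ke.go.gru.ki.ˈni:p.

9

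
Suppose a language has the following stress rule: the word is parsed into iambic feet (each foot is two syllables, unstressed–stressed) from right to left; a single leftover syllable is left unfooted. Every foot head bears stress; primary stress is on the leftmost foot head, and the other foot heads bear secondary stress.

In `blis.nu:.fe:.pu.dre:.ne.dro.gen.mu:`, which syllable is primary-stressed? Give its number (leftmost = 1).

Parse right to left into iambic (σˈσ) feet: blis (nu:.ˈfe:) (pu.ˈdre:) (ne.ˈdro) (gen.ˈmu:). Syllable 1 is left unfooted.
Foot heads (stressed positions): 3, 5, 7, 9.
End Rule Leftmost: primary stress on the leftmost head = syllable 3.
Primary stress: syllable 3 → blis.nu:.ˈfe:.pu.dre:.ne.dro.gen.mu:.

3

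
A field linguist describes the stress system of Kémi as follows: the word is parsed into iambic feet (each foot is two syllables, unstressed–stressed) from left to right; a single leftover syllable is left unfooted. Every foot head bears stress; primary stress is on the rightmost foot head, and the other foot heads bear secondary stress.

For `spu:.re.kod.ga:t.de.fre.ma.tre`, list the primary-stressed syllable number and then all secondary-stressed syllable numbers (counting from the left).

primary 8, secondary 2, 4, 6

Parse left to right into iambic (σˈσ) feet: (spu:.ˈre) (kod.ˈga:t) (de.ˈfre) (ma.ˈtre).
Foot heads (stressed positions): 2, 4, 6, 8.
End Rule Rightmost: primary stress on the rightmost head = syllable 8.
Secondary stress on 2, 4, 6: spu:.ˌre.kod.ˌga:t.de.ˌfre.ma.ˈtre.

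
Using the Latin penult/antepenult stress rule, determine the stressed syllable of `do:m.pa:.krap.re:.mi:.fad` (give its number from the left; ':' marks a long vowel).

5

Classical Latin: stress the penult if heavy (long vowel or closed), else the antepenult.
Weights: 4 re: H, 5 mi: H, 6 fad H.
The penult (syllable 5, mi:) is heavy, so it takes stress.
Stress on syllable 5: do:m.pa:.krap.re:.ˈmi:.fad.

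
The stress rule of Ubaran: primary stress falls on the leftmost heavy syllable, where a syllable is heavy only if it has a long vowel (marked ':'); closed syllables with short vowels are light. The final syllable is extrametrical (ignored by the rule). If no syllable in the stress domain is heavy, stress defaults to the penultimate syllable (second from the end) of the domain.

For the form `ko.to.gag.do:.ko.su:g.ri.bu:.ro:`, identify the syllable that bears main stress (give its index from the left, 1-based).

4

The final syllable (9, ro:) is extrametrical; the stress domain is syllables 1–8.
Weights: 1 ko L, 2 to L, 3 gag L, 4 do: H, 5 ko L, 6 su:g H, 7 ri L, 8 bu: H.
Heavy syllables in the domain: 4, 6, 8. The leftmost is syllable 4 (do:).
Primary stress: syllable 4 → ko.to.gag.ˈdo:.ko.su:g.ri.bu:.ro:.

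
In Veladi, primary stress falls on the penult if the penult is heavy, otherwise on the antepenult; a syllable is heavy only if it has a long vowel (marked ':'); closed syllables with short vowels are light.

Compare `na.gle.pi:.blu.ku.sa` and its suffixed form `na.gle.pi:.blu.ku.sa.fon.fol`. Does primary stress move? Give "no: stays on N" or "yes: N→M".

yes: 4→6

Base `na.gle.pi:.blu.ku.sa` (6 syllables):
  Weights: 4 blu L, 5 ku L, 6 sa L.
  The penult (syllable 5, ku) is light, so stress falls on the antepenult (syllable 4, blu).
  → primary stress on syllable 4.
Suffixed `na.gle.pi:.blu.ku.sa.fon.fol` (8 syllables):
  Weights: 6 sa L, 7 fon L, 8 fol L.
  The penult (syllable 7, fon) is light, so stress falls on the antepenult (syllable 6, sa).
  → primary stress on syllable 6.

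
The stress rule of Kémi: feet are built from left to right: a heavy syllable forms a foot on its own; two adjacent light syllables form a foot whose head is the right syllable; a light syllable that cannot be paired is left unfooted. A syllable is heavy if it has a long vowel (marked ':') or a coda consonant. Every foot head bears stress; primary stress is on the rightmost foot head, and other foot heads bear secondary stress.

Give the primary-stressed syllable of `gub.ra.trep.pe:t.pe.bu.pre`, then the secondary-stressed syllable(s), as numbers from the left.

Weights: 1 gub H, 2 ra L, 3 trep H, 4 pe:t H, 5 pe L, 6 bu L, 7 pre L.
Parse left to right (heavy = foot alone; LL = one foot; stranded L unfooted): (ˈgub) ra (ˈtrep) (ˈpe:t) (pe.ˈbu) pre.
Foot heads: 1, 3, 4, 6.
Primary stress on the rightmost head = syllable 6.
Secondary stress on 1, 3, 4: ˌgub.ra.ˌtrep.ˌpe:t.pe.ˈbu.pre.

primary 6, secondary 1, 3, 4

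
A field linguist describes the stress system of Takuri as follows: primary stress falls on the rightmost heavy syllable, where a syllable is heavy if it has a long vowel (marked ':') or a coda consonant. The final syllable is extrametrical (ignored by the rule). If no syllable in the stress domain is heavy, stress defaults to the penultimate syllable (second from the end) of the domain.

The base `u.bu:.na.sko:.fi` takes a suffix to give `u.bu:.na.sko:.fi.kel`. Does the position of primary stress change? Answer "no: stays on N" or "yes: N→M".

Base `u.bu:.na.sko:.fi` (5 syllables):
  The final syllable (5, fi) is extrametrical; the stress domain is syllables 1–4.
  Weights: 1 u L, 2 bu: H, 3 na L, 4 sko: H.
  Heavy syllables in the domain: 2, 4. The rightmost is syllable 4 (sko:).
  → primary stress on syllable 4.
Suffixed `u.bu:.na.sko:.fi.kel` (6 syllables):
  The final syllable (6, kel) is extrametrical; the stress domain is syllables 1–5.
  Weights: 1 u L, 2 bu: H, 3 na L, 4 sko: H, 5 fi L.
  Heavy syllables in the domain: 2, 4. The rightmost is syllable 4 (sko:).
  → primary stress on syllable 4.

no: stays on 4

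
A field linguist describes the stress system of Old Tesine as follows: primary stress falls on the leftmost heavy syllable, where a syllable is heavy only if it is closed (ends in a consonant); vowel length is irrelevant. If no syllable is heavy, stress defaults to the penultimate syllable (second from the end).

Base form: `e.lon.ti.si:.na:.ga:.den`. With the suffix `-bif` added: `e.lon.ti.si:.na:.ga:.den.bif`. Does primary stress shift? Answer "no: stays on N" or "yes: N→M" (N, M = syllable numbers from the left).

no: stays on 2

Base `e.lon.ti.si:.na:.ga:.den` (7 syllables):
  Weights: 1 e L, 2 lon H, 3 ti L, 4 si: L, 5 na: L, 6 ga: L, 7 den H.
  Heavy syllables in the domain: 2, 7. The leftmost is syllable 2 (lon).
  → primary stress on syllable 2.
Suffixed `e.lon.ti.si:.na:.ga:.den.bif` (8 syllables):
  Weights: 1 e L, 2 lon H, 3 ti L, 4 si: L, 5 na: L, 6 ga: L, 7 den H, 8 bif H.
  Heavy syllables in the domain: 2, 7, 8. The leftmost is syllable 2 (lon).
  → primary stress on syllable 2.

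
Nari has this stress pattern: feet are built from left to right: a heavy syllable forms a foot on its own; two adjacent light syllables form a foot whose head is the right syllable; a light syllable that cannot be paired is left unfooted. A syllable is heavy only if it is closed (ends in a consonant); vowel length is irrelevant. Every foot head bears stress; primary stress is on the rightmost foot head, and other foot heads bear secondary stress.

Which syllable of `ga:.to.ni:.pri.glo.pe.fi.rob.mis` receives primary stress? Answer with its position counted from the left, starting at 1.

9

Weights: 1 ga: L, 2 to L, 3 ni: L, 4 pri L, 5 glo L, 6 pe L, 7 fi L, 8 rob H, 9 mis H.
Parse left to right (heavy = foot alone; LL = one foot; stranded L unfooted): (ga:.ˈto) (ni:.ˈpri) (glo.ˈpe) fi (ˈrob) (ˈmis).
Foot heads: 2, 4, 6, 8, 9.
Primary stress on the rightmost head = syllable 9.
Primary stress: syllable 9 → ga:.to.ni:.pri.glo.pe.fi.rob.ˈmis.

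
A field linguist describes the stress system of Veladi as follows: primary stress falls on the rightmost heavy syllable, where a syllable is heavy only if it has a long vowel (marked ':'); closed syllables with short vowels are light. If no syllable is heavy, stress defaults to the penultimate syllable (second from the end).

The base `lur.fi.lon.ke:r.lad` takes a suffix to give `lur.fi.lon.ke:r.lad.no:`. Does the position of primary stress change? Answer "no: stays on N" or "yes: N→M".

Base `lur.fi.lon.ke:r.lad` (5 syllables):
  Weights: 1 lur L, 2 fi L, 3 lon L, 4 ke:r H, 5 lad L.
  Heavy syllables in the domain: 4. The rightmost is syllable 4 (ke:r).
  → primary stress on syllable 4.
Suffixed `lur.fi.lon.ke:r.lad.no:` (6 syllables):
  Weights: 1 lur L, 2 fi L, 3 lon L, 4 ke:r H, 5 lad L, 6 no: H.
  Heavy syllables in the domain: 4, 6. The rightmost is syllable 6 (no:).
  → primary stress on syllable 6.

yes: 4→6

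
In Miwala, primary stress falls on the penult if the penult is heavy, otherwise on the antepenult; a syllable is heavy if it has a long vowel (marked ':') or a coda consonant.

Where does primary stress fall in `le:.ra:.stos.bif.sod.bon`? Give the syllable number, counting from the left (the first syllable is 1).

Weights: 4 bif H, 5 sod H, 6 bon H.
The penult (syllable 5, sod) is heavy, so it takes stress.
Primary stress: syllable 5 → le:.ra:.stos.bif.ˈsod.bon.

5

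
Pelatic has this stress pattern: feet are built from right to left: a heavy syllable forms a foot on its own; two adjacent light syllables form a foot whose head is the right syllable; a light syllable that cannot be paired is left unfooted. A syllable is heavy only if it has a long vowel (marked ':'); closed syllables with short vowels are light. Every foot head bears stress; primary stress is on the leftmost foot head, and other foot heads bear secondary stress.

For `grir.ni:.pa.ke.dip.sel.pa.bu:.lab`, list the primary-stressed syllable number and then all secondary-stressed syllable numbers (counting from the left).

Weights: 1 grir L, 2 ni: H, 3 pa L, 4 ke L, 5 dip L, 6 sel L, 7 pa L, 8 bu: H, 9 lab L.
Parse right to left (heavy = foot alone; LL = one foot; stranded L unfooted): grir (ˈni:) pa (ke.ˈdip) (sel.ˈpa) (ˈbu:) lab.
Foot heads: 2, 5, 7, 8.
Primary stress on the leftmost head = syllable 2.
Secondary stress on 5, 7, 8: grir.ˈni:.pa.ke.ˌdip.sel.ˌpa.ˌbu:.lab.

primary 2, secondary 5, 7, 8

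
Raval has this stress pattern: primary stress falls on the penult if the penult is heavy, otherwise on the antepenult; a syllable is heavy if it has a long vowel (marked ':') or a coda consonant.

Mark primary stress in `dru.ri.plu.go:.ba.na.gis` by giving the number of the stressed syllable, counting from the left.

5

Weights: 5 ba L, 6 na L, 7 gis H.
The penult (syllable 6, na) is light, so stress falls on the antepenult (syllable 5, ba).
Primary stress: syllable 5 → dru.ri.plu.go:.ˈba.na.gis.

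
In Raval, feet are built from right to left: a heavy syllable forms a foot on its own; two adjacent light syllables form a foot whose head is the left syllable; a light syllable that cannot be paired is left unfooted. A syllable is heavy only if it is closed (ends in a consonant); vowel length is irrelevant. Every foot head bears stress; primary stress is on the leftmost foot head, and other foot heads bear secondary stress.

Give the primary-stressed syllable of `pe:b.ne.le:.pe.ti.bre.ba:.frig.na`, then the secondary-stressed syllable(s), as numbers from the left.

primary 1, secondary 2, 4, 6, 8

Weights: 1 pe:b H, 2 ne L, 3 le: L, 4 pe L, 5 ti L, 6 bre L, 7 ba: L, 8 frig H, 9 na L.
Parse right to left (heavy = foot alone; LL = one foot; stranded L unfooted): (ˈpe:b) (ˈne.le:) (ˈpe.ti) (ˈbre.ba:) (ˈfrig) na.
Foot heads: 1, 2, 4, 6, 8.
Primary stress on the leftmost head = syllable 1.
Secondary stress on 2, 4, 6, 8: ˈpe:b.ˌne.le:.ˌpe.ti.ˌbre.ba:.ˌfrig.na.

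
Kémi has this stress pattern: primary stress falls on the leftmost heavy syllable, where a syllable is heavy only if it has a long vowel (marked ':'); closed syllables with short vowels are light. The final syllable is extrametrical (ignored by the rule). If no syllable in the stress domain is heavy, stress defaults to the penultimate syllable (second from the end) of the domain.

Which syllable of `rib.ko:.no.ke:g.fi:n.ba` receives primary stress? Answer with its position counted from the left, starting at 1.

2

The final syllable (6, ba) is extrametrical; the stress domain is syllables 1–5.
Weights: 1 rib L, 2 ko: H, 3 no L, 4 ke:g H, 5 fi:n H.
Heavy syllables in the domain: 2, 4, 5. The leftmost is syllable 2 (ko:).
Primary stress: syllable 2 → rib.ˈko:.no.ke:g.fi:n.ba.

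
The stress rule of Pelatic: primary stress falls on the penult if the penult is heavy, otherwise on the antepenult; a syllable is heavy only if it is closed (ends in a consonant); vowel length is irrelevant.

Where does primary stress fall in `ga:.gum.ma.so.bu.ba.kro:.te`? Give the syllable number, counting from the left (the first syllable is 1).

Weights: 6 ba L, 7 kro: L, 8 te L.
The penult (syllable 7, kro:) is light, so stress falls on the antepenult (syllable 6, ba).
Primary stress: syllable 6 → ga:.gum.ma.so.bu.ˈba.kro:.te.

6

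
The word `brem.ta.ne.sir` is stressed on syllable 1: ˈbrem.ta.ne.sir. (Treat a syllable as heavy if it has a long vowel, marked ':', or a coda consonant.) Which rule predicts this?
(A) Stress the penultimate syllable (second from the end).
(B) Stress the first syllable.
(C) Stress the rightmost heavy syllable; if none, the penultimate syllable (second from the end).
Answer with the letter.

B

Rule A → syllable 3 (observed: 1).
Rule B → syllable 1 ✓.
Rule C → syllable 4 (observed: 1).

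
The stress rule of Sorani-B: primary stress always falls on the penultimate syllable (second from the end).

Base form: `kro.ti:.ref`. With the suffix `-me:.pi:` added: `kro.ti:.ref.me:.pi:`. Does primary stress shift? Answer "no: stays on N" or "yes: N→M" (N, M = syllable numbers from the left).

yes: 2→4

Base `kro.ti:.ref` (3 syllables):
  The word has 3 syllables; the penultimate syllable (second from the end) is syllable 2 (ti:).
  → primary stress on syllable 2.
Suffixed `kro.ti:.ref.me:.pi:` (5 syllables):
  The word has 5 syllables; the penultimate syllable (second from the end) is syllable 4 (me:).
  → primary stress on syllable 4.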